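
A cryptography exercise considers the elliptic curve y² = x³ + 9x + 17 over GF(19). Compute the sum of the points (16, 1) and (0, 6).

(16, 1) + (0, 6). λ = (6 - 1)/(0 - 16) ≡ 5/3 mod 19. 3⁻¹ ≡ 13 (mod 19), so λ ≡ 8.
  x = λ² - 16 - 0 = 64 - 16 ≡ 10; y = λ·(16 - 10) - 1 ≡ 9. → (10, 9)

(10, 9)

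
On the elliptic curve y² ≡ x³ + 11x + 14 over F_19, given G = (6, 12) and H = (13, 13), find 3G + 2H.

First 3G:
Repeated addition: build up to 3G.
2G: tangent at (6, 12): λ = (3·6² + 11)/(2·12) ≡ 5/5. 5⁻¹ ≡ 4 (mod 19) since 5·4 = 20 ≡ 1, so λ ≡ 5·4 ≡ 1.
  x = λ² - 6 - 6 = 1 - 12 ≡ 8; y = λ·(6 - 8) - 12 ≡ 5. → (8, 5)
3G: (8, 5) + (6, 12). λ = (12 - 5)/(6 - 8) ≡ 7/17 mod 19. 17⁻¹ ≡ 9 (mod 19), so λ ≡ 6.
  x = λ² - 8 - 6 = 36 - 14 ≡ 3; y = λ·(8 - 3) - 5 ≡ 6. → (3, 6)
3G = (3, 6).
Next 2H:
Repeated addition: build up to 2H.
2H: tangent at (13, 13): λ = (3·13² + 11)/(2·13) ≡ 5/7. 7⁻¹ ≡ 11 (mod 19) since 7·11 = 77 ≡ 1, so λ ≡ 5·11 ≡ 17.
  x = λ² - 13 - 13 = 289 - 26 ≡ 16; y = λ·(13 - 16) - 13 ≡ 12. → (16, 12)
2H = (16, 12).
Finally 3G + 2H:
(3, 6) + (16, 12). λ = (12 - 6)/(16 - 3) ≡ 6/13 mod 19. 13⁻¹ ≡ 3 (mod 19) since 13·3 = 39 ≡ 1, so λ ≡ 18.
  x = λ² - 3 - 16 = 324 - 19 ≡ 1; y = λ·(3 - 1) - 6 ≡ 11. → (1, 11)

(1, 11)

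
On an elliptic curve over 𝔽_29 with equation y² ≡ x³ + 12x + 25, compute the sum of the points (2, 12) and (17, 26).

(11, 26)

(2, 12) + (17, 26). λ = (26 - 12)/(17 - 2) ≡ 14/15 mod 29. 15⁻¹ ≡ 2 (mod 29), so λ ≡ 28.
  x = λ² - 2 - 17 = 784 - 19 ≡ 11; y = λ·(2 - 11) - 12 ≡ 26. → (11, 26)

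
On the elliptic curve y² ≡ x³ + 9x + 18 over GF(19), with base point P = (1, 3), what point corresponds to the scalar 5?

(11, 2)

Double-and-add on 5 = (101)₂. Start with P = (1, 3) for the leading 1-bit.
double: tangent at (1, 3): λ = (3·1² + 9)/(2·3) ≡ 12/6. 6⁻¹ ≡ 16 (mod 19), so λ ≡ 12·16 ≡ 2.
  x = λ² - 1 - 1 = 4 - 2 ≡ 2; y = λ·(1 - 2) - 3 ≡ 14. → (2, 14)
double: tangent at (2, 14): λ = (3·2² + 9)/(2·14) ≡ 2/9. 9⁻¹ ≡ 17 (mod 19) since 9·17 = 153 ≡ 1, so λ ≡ 2·17 ≡ 15.
  x = λ² - 2 - 2 = 225 - 4 ≡ 12; y = λ·(2 - 12) - 14 ≡ 7. → (12, 7)
add P: (12, 7) + (1, 3). λ = (3 - 7)/(1 - 12) ≡ 15/8 mod 19. 8⁻¹ ≡ 12 (mod 19) since 8·12 = 96 ≡ 1, so λ ≡ 9.
  x = λ² - 12 - 1 = 81 - 13 ≡ 11; y = λ·(12 - 11) - 7 ≡ 2. → (11, 2)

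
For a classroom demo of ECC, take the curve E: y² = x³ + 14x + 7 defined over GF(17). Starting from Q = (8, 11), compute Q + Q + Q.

Repeated addition: build up to 3Q.
2Q: tangent at (8, 11): λ = (3·8² + 14)/(2·11) ≡ 2/5. 5⁻¹ ≡ 7 (mod 17), so λ ≡ 2·7 ≡ 14.
  x = λ² - 8 - 8 = 196 - 16 ≡ 10; y = λ·(8 - 10) - 11 ≡ 12. → (10, 12)
3Q: (10, 12) + (8, 11). λ = (11 - 12)/(8 - 10) ≡ 16/15 mod 17. 15⁻¹ ≡ 8 (mod 17), so λ ≡ 9.
  x = λ² - 10 - 8 = 81 - 18 ≡ 12; y = λ·(10 - 12) - 12 ≡ 4. → (12, 4)

(12, 4)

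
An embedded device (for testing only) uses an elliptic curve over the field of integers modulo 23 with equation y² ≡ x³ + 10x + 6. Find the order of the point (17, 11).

2P: tangent at (17, 11): λ = (3·17² + 10)/(2·11) ≡ 3/22. 22⁻¹ ≡ 22 (mod 23) since 22·22 = 484 ≡ 1, so λ ≡ 3·22 ≡ 20.
  x = λ² - 17 - 17 = 400 - 34 ≡ 21; y = λ·(17 - 21) - 11 ≡ 1. → (21, 1)
3P: (21, 1) + (17, 11). λ = (11 - 1)/(17 - 21) ≡ 10/19 mod 23. 19⁻¹ ≡ 17 (mod 23), so λ ≡ 9.
  x = λ² - 21 - 17 = 81 - 38 ≡ 20; y = λ·(21 - 20) - 1 ≡ 8. → (20, 8)
4P: (20, 8) + (17, 11). λ = (11 - 8)/(17 - 20) ≡ 3/20 mod 23. 20⁻¹ ≡ 15 (mod 23), so λ ≡ 22.
  x = λ² - 20 - 17 = 484 - 37 ≡ 10; y = λ·(20 - 10) - 8 ≡ 5. → (10, 5)
5P: (10, 5) + (17, 11). λ = (11 - 5)/(17 - 10) ≡ 6/7 mod 23. 7⁻¹ ≡ 10 (mod 23) since 7·10 = 70 ≡ 1, so λ ≡ 14.
  x = λ² - 10 - 17 = 196 - 27 ≡ 8; y = λ·(10 - 8) - 5 ≡ 0. → (8, 0)
6P: (8, 0) + (17, 11). λ = (11 - 0)/(17 - 8) ≡ 11/9 mod 23. 9⁻¹ ≡ 18 (mod 23), so λ ≡ 14.
  x = λ² - 8 - 17 = 196 - 25 ≡ 10; y = λ·(8 - 10) - 0 ≡ 18. → (10, 18)
7P: (10, 18) + (17, 11). λ = (11 - 18)/(17 - 10) ≡ 16/7 mod 23. 7⁻¹ ≡ 10 (mod 23), so λ ≡ 22.
  x = λ² - 10 - 17 = 484 - 27 ≡ 20; y = λ·(10 - 20) - 18 ≡ 15. → (20, 15)
8P: (20, 15) + (17, 11). λ = (11 - 15)/(17 - 20) ≡ 19/20 mod 23. 20⁻¹ ≡ 15 (mod 23) since 20·15 = 300 ≡ 1, so λ ≡ 9.
  x = λ² - 20 - 17 = 81 - 37 ≡ 21; y = λ·(20 - 21) - 15 ≡ 22. → (21, 22)
9P: (21, 22) + (17, 11). λ = (11 - 22)/(17 - 21) ≡ 12/19 mod 23. 19⁻¹ ≡ 17 (mod 23), so λ ≡ 20.
  x = λ² - 21 - 17 = 400 - 38 ≡ 17; y = λ·(21 - 17) - 22 ≡ 12. → (17, 12)
10P: (17, 12) + (17, 11): same x and y₁ ≡ -y₂, so the sum is ∞.
10P = ∞, so the order is 10.

10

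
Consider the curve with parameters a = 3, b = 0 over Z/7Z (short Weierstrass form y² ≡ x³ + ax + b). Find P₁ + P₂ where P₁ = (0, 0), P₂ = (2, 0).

(0, 0) + (2, 0). λ = (0 - 0)/(2 - 0) ≡ 0/2 mod 7. 2⁻¹ ≡ 4 (mod 7) since 2·4 = 8 ≡ 1, so λ ≡ 0.
  x = λ² - 0 - 2 = 0 - 2 ≡ 5; y = λ·(0 - 5) - 0 ≡ 0. → (5, 0)

(5, 0)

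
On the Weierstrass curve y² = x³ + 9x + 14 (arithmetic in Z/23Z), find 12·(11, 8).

(14, 20)

Write P = (11, 8).
Double-and-add on 12 = (1100)₂. Start with P = (11, 8) for the leading 1-bit.
double: tangent at (11, 8): λ = (3·11² + 9)/(2·8) ≡ 4/16. 16⁻¹ ≡ 13 (mod 23), so λ ≡ 4·13 ≡ 6.
  x = λ² - 11 - 11 = 36 - 22 ≡ 14; y = λ·(11 - 14) - 8 ≡ 20. → (14, 20)
add P: (14, 20) + (11, 8). λ = (8 - 20)/(11 - 14) ≡ 11/20 mod 23. 20⁻¹ ≡ 15 (mod 23), so λ ≡ 4.
  x = λ² - 14 - 11 = 16 - 25 ≡ 14; y = λ·(14 - 14) - 20 ≡ 3. → (14, 3)
double: tangent at (14, 3): λ = (3·14² + 9)/(2·3) ≡ 22/6. 6⁻¹ ≡ 4 (mod 23) since 6·4 = 24 ≡ 1, so λ ≡ 22·4 ≡ 19.
  x = λ² - 14 - 14 = 361 - 28 ≡ 11; y = λ·(14 - 11) - 3 ≡ 8. → (11, 8)
double: tangent at (11, 8): λ = (3·11² + 9)/(2·8) ≡ 4/16. 16⁻¹ ≡ 13 (mod 23), so λ ≡ 4·13 ≡ 6.
  x = λ² - 11 - 11 = 36 - 22 ≡ 14; y = λ·(11 - 14) - 8 ≡ 20. → (14, 20)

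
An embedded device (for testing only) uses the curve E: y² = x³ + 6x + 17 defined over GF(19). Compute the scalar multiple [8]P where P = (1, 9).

(5, 1)

Repeated addition: build up to 8P.
2P: tangent at (1, 9): λ = (3·1² + 6)/(2·9) ≡ 9/18. 18⁻¹ ≡ 18 (mod 19), so λ ≡ 9·18 ≡ 10.
  x = λ² - 1 - 1 = 100 - 2 ≡ 3; y = λ·(1 - 3) - 9 ≡ 9. → (3, 9)
3P: (3, 9) + (1, 9). λ = (9 - 9)/(1 - 3) ≡ 0/17 mod 19. 17⁻¹ ≡ 9 (mod 19), so λ ≡ 0.
  x = λ² - 3 - 1 = 0 - 4 ≡ 15; y = λ·(3 - 15) - 9 ≡ 10. → (15, 10)
4P: (15, 10) + (1, 9). λ = (9 - 10)/(1 - 15) ≡ 18/5 mod 19. 5⁻¹ ≡ 4 (mod 19) since 5·4 = 20 ≡ 1, so λ ≡ 15.
  x = λ² - 15 - 1 = 225 - 16 ≡ 0; y = λ·(15 - 0) - 10 ≡ 6. → (0, 6)
5P: (0, 6) + (1, 9). λ = (9 - 6)/(1 - 0) ≡ 3/1 mod 19. 1⁻¹ ≡ 1 (mod 19), so λ ≡ 3.
  x = λ² - 0 - 1 = 9 - 1 ≡ 8; y = λ·(0 - 8) - 6 ≡ 8. → (8, 8)
6P: (8, 8) + (1, 9). λ = (9 - 8)/(1 - 8) ≡ 1/12 mod 19. 12⁻¹ ≡ 8 (mod 19), so λ ≡ 8.
  x = λ² - 8 - 1 = 64 - 9 ≡ 17; y = λ·(8 - 17) - 8 ≡ 15. → (17, 15)
7P: (17, 15) + (1, 9). λ = (9 - 15)/(1 - 17) ≡ 13/3 mod 19. 3⁻¹ ≡ 13 (mod 19), so λ ≡ 17.
  x = λ² - 17 - 1 = 289 - 18 ≡ 5; y = λ·(17 - 5) - 15 ≡ 18. → (5, 18)
8P: (5, 18) + (1, 9). λ = (9 - 18)/(1 - 5) ≡ 10/15 mod 19. 15⁻¹ ≡ 14 (mod 19) since 15·14 = 210 ≡ 1, so λ ≡ 7.
  x = λ² - 5 - 1 = 49 - 6 ≡ 5; y = λ·(5 - 5) - 18 ≡ 1. → (5, 1)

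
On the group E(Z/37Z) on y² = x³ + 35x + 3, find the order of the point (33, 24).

2P: tangent at (33, 24): λ = (3·33² + 35)/(2·24) ≡ 9/11. 11⁻¹ ≡ 27 (mod 37), so λ ≡ 9·27 ≡ 21.
  x = λ² - 33 - 33 = 441 - 66 ≡ 5; y = λ·(33 - 5) - 24 ≡ 9. → (5, 9)
3P: (5, 9) + (33, 24). λ = (24 - 9)/(33 - 5) ≡ 15/28 mod 37. 28⁻¹ ≡ 4 (mod 37), so λ ≡ 23.
  x = λ² - 5 - 33 = 529 - 38 ≡ 10; y = λ·(5 - 10) - 9 ≡ 24. → (10, 24)
4P: (10, 24) + (33, 24). λ = (24 - 24)/(33 - 10) ≡ 0/23 mod 37. 23⁻¹ ≡ 29 (mod 37), so λ ≡ 0.
  x = λ² - 10 - 33 = 0 - 43 ≡ 31; y = λ·(10 - 31) - 24 ≡ 13. → (31, 13)
5P: (31, 13) + (33, 24). λ = (24 - 13)/(33 - 31) ≡ 11/2 mod 37. 2⁻¹ ≡ 19 (mod 37), so λ ≡ 24.
  x = λ² - 31 - 33 = 576 - 64 ≡ 31; y = λ·(31 - 31) - 13 ≡ 24. → (31, 24)
6P: (31, 24) + (33, 24). λ = (24 - 24)/(33 - 31) ≡ 0/2 mod 37. 2⁻¹ ≡ 19 (mod 37), so λ ≡ 0.
  x = λ² - 31 - 33 = 0 - 64 ≡ 10; y = λ·(31 - 10) - 24 ≡ 13. → (10, 13)
7P: (10, 13) + (33, 24). λ = (24 - 13)/(33 - 10) ≡ 11/23 mod 37. 23⁻¹ ≡ 29 (mod 37), so λ ≡ 23.
  x = λ² - 10 - 33 = 529 - 43 ≡ 5; y = λ·(10 - 5) - 13 ≡ 28. → (5, 28)
8P: (5, 28) + (33, 24). λ = (24 - 28)/(33 - 5) ≡ 33/28 mod 37. 28⁻¹ ≡ 4 (mod 37), so λ ≡ 21.
  x = λ² - 5 - 33 = 441 - 38 ≡ 33; y = λ·(5 - 33) - 28 ≡ 13. → (33, 13)
9P: (33, 13) + (33, 24): same x and y₁ ≡ -y₂, so the sum is 𝒪.
9P = 𝒪, so the order is 9.

9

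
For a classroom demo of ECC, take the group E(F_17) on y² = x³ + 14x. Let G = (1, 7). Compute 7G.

(4, 1)

Double-and-add on 7 = (111)₂. Start with G = (1, 7) for the leading 1-bit.
double: tangent at (1, 7): λ = (3·1² + 14)/(2·7) ≡ 0/14. 14⁻¹ ≡ 11 (mod 17), so λ ≡ 0·11 ≡ 0.
  x = λ² - 1 - 1 = 0 - 2 ≡ 15; y = λ·(1 - 15) - 7 ≡ 10. → (15, 10)
add G: (15, 10) + (1, 7). λ = (7 - 10)/(1 - 15) ≡ 14/3 mod 17. 3⁻¹ ≡ 6 (mod 17), so λ ≡ 16.
  x = λ² - 15 - 1 = 256 - 16 ≡ 2; y = λ·(15 - 2) - 10 ≡ 11. → (2, 11)
double: tangent at (2, 11): λ = (3·2² + 14)/(2·11) ≡ 9/5. 5⁻¹ ≡ 7 (mod 17), so λ ≡ 9·7 ≡ 12.
  x = λ² - 2 - 2 = 144 - 4 ≡ 4; y = λ·(2 - 4) - 11 ≡ 16. → (4, 16)
add G: (4, 16) + (1, 7). λ = (7 - 16)/(1 - 4) ≡ 8/14 mod 17. 14⁻¹ ≡ 11 (mod 17), so λ ≡ 3.
  x = λ² - 4 - 1 = 9 - 5 ≡ 4; y = λ·(4 - 4) - 16 ≡ 1. → (4, 1)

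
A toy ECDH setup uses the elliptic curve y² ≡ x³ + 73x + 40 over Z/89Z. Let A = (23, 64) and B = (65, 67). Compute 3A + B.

(16, 63)

First 3A:
Repeated addition: build up to 3A.
2A: tangent at (23, 64): λ = (3·23² + 73)/(2·64) ≡ 58/39. 39⁻¹ ≡ 16 (mod 89), so λ ≡ 58·16 ≡ 38.
  x = λ² - 23 - 23 = 1444 - 46 ≡ 63; y = λ·(23 - 63) - 64 ≡ 18. → (63, 18)
3A: (63, 18) + (23, 64). λ = (64 - 18)/(23 - 63) ≡ 46/49 mod 89. 49⁻¹ ≡ 20 (mod 89), so λ ≡ 30.
  x = λ² - 63 - 23 = 900 - 86 ≡ 13; y = λ·(63 - 13) - 18 ≡ 58. → (13, 58)
3A = (13, 58).
Finally 3A + B:
(13, 58) + (65, 67). λ = (67 - 58)/(65 - 13) ≡ 9/52 mod 89. 52⁻¹ ≡ 12 (mod 89), so λ ≡ 19.
  x = λ² - 13 - 65 = 361 - 78 ≡ 16; y = λ·(13 - 16) - 58 ≡ 63. → (16, 63)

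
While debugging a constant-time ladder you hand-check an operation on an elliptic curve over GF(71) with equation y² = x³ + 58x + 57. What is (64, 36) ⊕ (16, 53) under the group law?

(20, 49)

(64, 36) + (16, 53). λ = (53 - 36)/(16 - 64) ≡ 17/23 mod 71. 23⁻¹ ≡ 34 (mod 71), so λ ≡ 10.
  x = λ² - 64 - 16 = 100 - 80 ≡ 20; y = λ·(64 - 20) - 36 ≡ 49. → (20, 49)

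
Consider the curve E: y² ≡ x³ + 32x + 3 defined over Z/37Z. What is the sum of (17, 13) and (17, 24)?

The two points share x = 17 and their y-coordinates satisfy 13 + 24 ≡ 0 (mod 37), so they are inverses. Their sum is O.

O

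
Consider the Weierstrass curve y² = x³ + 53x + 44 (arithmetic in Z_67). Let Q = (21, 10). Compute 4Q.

Double-and-add on 4 = (100)₂. Start with Q = (21, 10) for the leading 1-bit.
double: tangent at (21, 10): λ = (3·21² + 53)/(2·10) ≡ 36/20. 20⁻¹ ≡ 57 (mod 67), so λ ≡ 36·57 ≡ 42.
  x = λ² - 21 - 21 = 1764 - 42 ≡ 47; y = λ·(21 - 47) - 10 ≡ 37. → (47, 37)
double: tangent at (47, 37): λ = (3·47² + 53)/(2·37) ≡ 47/7. 7⁻¹ ≡ 48 (mod 67) since 7·48 = 336 ≡ 1, so λ ≡ 47·48 ≡ 45.
  x = λ² - 47 - 47 = 2025 - 94 ≡ 55; y = λ·(47 - 55) - 37 ≡ 5. → (55, 5)

(55, 5)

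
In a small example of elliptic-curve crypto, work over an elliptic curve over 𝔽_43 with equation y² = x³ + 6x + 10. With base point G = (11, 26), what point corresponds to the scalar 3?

Repeated addition: build up to 3G.
2G: tangent at (11, 26): λ = (3·11² + 6)/(2·26) ≡ 25/9. 9⁻¹ ≡ 24 (mod 43) since 9·24 = 216 ≡ 1, so λ ≡ 25·24 ≡ 41.
  x = λ² - 11 - 11 = 1681 - 22 ≡ 25; y = λ·(11 - 25) - 26 ≡ 2. → (25, 2)
3G: (25, 2) + (11, 26). λ = (26 - 2)/(11 - 25) ≡ 24/29 mod 43. 29⁻¹ ≡ 3 (mod 43) since 29·3 = 87 ≡ 1, so λ ≡ 29.
  x = λ² - 25 - 11 = 841 - 36 ≡ 31; y = λ·(25 - 31) - 2 ≡ 39. → (31, 39)

(31, 39)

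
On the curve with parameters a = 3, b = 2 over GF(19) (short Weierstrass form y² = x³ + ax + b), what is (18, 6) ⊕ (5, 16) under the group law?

(18, 6) + (5, 16). λ = (16 - 6)/(5 - 18) ≡ 10/6 mod 19. 6⁻¹ ≡ 16 (mod 19), so λ ≡ 8.
  x = λ² - 18 - 5 = 64 - 23 ≡ 3; y = λ·(18 - 3) - 6 ≡ 0. → (3, 0)

(3, 0)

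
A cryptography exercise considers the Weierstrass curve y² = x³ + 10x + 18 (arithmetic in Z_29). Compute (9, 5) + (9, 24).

O

The two points share x = 9 and their y-coordinates satisfy 5 + 24 ≡ 0 (mod 29), so they are inverses. Their sum is O.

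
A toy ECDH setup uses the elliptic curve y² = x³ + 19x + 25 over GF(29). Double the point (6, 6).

(12, 3)

tangent at (6, 6): λ = (3·6² + 19)/(2·6) ≡ 11/12. 12⁻¹ ≡ 17 (mod 29) since 12·17 = 204 ≡ 1, so λ ≡ 11·17 ≡ 13.
  x = λ² - 6 - 6 = 169 - 12 ≡ 12; y = λ·(6 - 12) - 6 ≡ 3. → (12, 3)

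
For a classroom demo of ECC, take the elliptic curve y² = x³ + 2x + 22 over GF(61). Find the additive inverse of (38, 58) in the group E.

-(38, 58) = (38, -58 mod 61) = (38, 3).

(38, 3)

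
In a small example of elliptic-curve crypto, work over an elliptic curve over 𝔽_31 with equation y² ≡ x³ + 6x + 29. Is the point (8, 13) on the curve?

no

y² = 13² ≡ 14; x³ + 6x + 29 = 589 ≡ 0 (mod 31). 14 ≠ 0.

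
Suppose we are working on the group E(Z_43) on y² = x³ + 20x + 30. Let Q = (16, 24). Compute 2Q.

tangent at (16, 24): λ = (3·16² + 20)/(2·24) ≡ 14/5. 5⁻¹ ≡ 26 (mod 43), so λ ≡ 14·26 ≡ 20.
  x = λ² - 16 - 16 = 400 - 32 ≡ 24; y = λ·(16 - 24) - 24 ≡ 31. → (24, 31)

(24, 31)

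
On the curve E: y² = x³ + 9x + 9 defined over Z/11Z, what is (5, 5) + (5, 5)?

tangent at (5, 5): λ = (3·5² + 9)/(2·5) ≡ 7/10. 10⁻¹ ≡ 10 (mod 11), so λ ≡ 7·10 ≡ 4.
  x = λ² - 5 - 5 = 16 - 10 ≡ 6; y = λ·(5 - 6) - 5 ≡ 2. → (6, 2)

(6, 2)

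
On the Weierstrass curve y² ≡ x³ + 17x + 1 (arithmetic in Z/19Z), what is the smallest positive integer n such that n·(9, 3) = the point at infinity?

2P: tangent at (9, 3): λ = (3·9² + 17)/(2·3) ≡ 13/6. 6⁻¹ ≡ 16 (mod 19) since 6·16 = 96 ≡ 1, so λ ≡ 13·16 ≡ 18.
  x = λ² - 9 - 9 = 324 - 18 ≡ 2; y = λ·(9 - 2) - 3 ≡ 9. → (2, 9)
3P: (2, 9) + (9, 3). λ = (3 - 9)/(9 - 2) ≡ 13/7 mod 19. 7⁻¹ ≡ 11 (mod 19) since 7·11 = 77 ≡ 1, so λ ≡ 10.
  x = λ² - 2 - 9 = 100 - 11 ≡ 13; y = λ·(2 - 13) - 9 ≡ 14. → (13, 14)
4P: (13, 14) + (9, 3). λ = (3 - 14)/(9 - 13) ≡ 8/15 mod 19. 15⁻¹ ≡ 14 (mod 19), so λ ≡ 17.
  x = λ² - 13 - 9 = 289 - 22 ≡ 1; y = λ·(13 - 1) - 14 ≡ 0. → (1, 0)
5P: (1, 0) + (9, 3). λ = (3 - 0)/(9 - 1) ≡ 3/8 mod 19. 8⁻¹ ≡ 12 (mod 19) since 8·12 = 96 ≡ 1, so λ ≡ 17.
  x = λ² - 1 - 9 = 289 - 10 ≡ 13; y = λ·(1 - 13) - 0 ≡ 5. → (13, 5)
6P: (13, 5) + (9, 3). λ = (3 - 5)/(9 - 13) ≡ 17/15 mod 19. 15⁻¹ ≡ 14 (mod 19) since 15·14 = 210 ≡ 1, so λ ≡ 10.
  x = λ² - 13 - 9 = 100 - 22 ≡ 2; y = λ·(13 - 2) - 5 ≡ 10. → (2, 10)
7P: (2, 10) + (9, 3). λ = (3 - 10)/(9 - 2) ≡ 12/7 mod 19. 7⁻¹ ≡ 11 (mod 19) since 7·11 = 77 ≡ 1, so λ ≡ 18.
  x = λ² - 2 - 9 = 324 - 11 ≡ 9; y = λ·(2 - 9) - 10 ≡ 16. → (9, 16)
8P: (9, 16) + (9, 3): same x and y₁ ≡ -y₂, so the sum is the point at infinity.
8P = the point at infinity, so the order is 8.

8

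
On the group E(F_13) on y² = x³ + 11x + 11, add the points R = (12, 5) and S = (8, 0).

(10, 4)

(12, 5) + (8, 0). λ = (0 - 5)/(8 - 12) ≡ 8/9 mod 13. 9⁻¹ ≡ 3 (mod 13) since 9·3 = 27 ≡ 1, so λ ≡ 11.
  x = λ² - 12 - 8 = 121 - 20 ≡ 10; y = λ·(12 - 10) - 5 ≡ 4. → (10, 4)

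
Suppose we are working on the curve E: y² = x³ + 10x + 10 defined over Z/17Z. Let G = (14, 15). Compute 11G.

(14, 2)

Double-and-add on 11 = (1011)₂. Start with G = (14, 15) for the leading 1-bit.
double: tangent at (14, 15): λ = (3·14² + 10)/(2·15) ≡ 3/13. 13⁻¹ ≡ 4 (mod 17) since 13·4 = 52 ≡ 1, so λ ≡ 3·4 ≡ 12.
  x = λ² - 14 - 14 = 144 - 28 ≡ 14; y = λ·(14 - 14) - 15 ≡ 2. → (14, 2)
double: tangent at (14, 2): λ = (3·14² + 10)/(2·2) ≡ 3/4. 4⁻¹ ≡ 13 (mod 17), so λ ≡ 3·13 ≡ 5.
  x = λ² - 14 - 14 = 25 - 28 ≡ 14; y = λ·(14 - 14) - 2 ≡ 15. → (14, 15)
add G: tangent at (14, 15): λ = (3·14² + 10)/(2·15) ≡ 3/13. 13⁻¹ ≡ 4 (mod 17) since 13·4 = 52 ≡ 1, so λ ≡ 3·4 ≡ 12.
  x = λ² - 14 - 14 = 144 - 28 ≡ 14; y = λ·(14 - 14) - 15 ≡ 2. → (14, 2)
double: tangent at (14, 2): λ = (3·14² + 10)/(2·2) ≡ 3/4. 4⁻¹ ≡ 13 (mod 17) since 4·13 = 52 ≡ 1, so λ ≡ 3·13 ≡ 5.
  x = λ² - 14 - 14 = 25 - 28 ≡ 14; y = λ·(14 - 14) - 2 ≡ 15. → (14, 15)
add G: tangent at (14, 15): λ = (3·14² + 10)/(2·15) ≡ 3/13. 13⁻¹ ≡ 4 (mod 17), so λ ≡ 3·4 ≡ 12.
  x = λ² - 14 - 14 = 144 - 28 ≡ 14; y = λ·(14 - 14) - 15 ≡ 2. → (14, 2)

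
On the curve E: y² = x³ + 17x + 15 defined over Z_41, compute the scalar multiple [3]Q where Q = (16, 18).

(12, 15)

Repeated addition: build up to 3Q.
2Q: tangent at (16, 18): λ = (3·16² + 17)/(2·18) ≡ 6/36. 36⁻¹ ≡ 8 (mod 41) since 36·8 = 288 ≡ 1, so λ ≡ 6·8 ≡ 7.
  x = λ² - 16 - 16 = 49 - 32 ≡ 17; y = λ·(16 - 17) - 18 ≡ 16. → (17, 16)
3Q: (17, 16) + (16, 18). λ = (18 - 16)/(16 - 17) ≡ 2/40 mod 41. 40⁻¹ ≡ 40 (mod 41), so λ ≡ 39.
  x = λ² - 17 - 16 = 1521 - 33 ≡ 12; y = λ·(17 - 12) - 16 ≡ 15. → (12, 15)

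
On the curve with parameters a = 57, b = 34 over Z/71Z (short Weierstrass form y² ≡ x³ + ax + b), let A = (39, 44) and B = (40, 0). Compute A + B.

(39, 44) + (40, 0). λ = (0 - 44)/(40 - 39) ≡ 27/1 mod 71. 1⁻¹ ≡ 1 (mod 71), so λ ≡ 27.
  x = λ² - 39 - 40 = 729 - 79 ≡ 11; y = λ·(39 - 11) - 44 ≡ 2. → (11, 2)

(11, 2)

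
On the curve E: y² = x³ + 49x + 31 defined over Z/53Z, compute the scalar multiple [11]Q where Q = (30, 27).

(10, 14)

Double-and-add on 11 = (1011)₂. Start with Q = (30, 27) for the leading 1-bit.
double: tangent at (30, 27): λ = (3·30² + 49)/(2·27) ≡ 46/1. 1⁻¹ ≡ 1 (mod 53) since 1·1 = 1 ≡ 1, so λ ≡ 46·1 ≡ 46.
  x = λ² - 30 - 30 = 2116 - 60 ≡ 42; y = λ·(30 - 42) - 27 ≡ 4. → (42, 4)
double: tangent at (42, 4): λ = (3·42² + 49)/(2·4) ≡ 41/8. 8⁻¹ ≡ 20 (mod 53), so λ ≡ 41·20 ≡ 25.
  x = λ² - 42 - 42 = 625 - 84 ≡ 11; y = λ·(42 - 11) - 4 ≡ 29. → (11, 29)
add Q: (11, 29) + (30, 27). λ = (27 - 29)/(30 - 11) ≡ 51/19 mod 53. 19⁻¹ ≡ 14 (mod 53), so λ ≡ 25.
  x = λ² - 11 - 30 = 625 - 41 ≡ 1; y = λ·(11 - 1) - 29 ≡ 9. → (1, 9)
double: tangent at (1, 9): λ = (3·1² + 49)/(2·9) ≡ 52/18. 18⁻¹ ≡ 3 (mod 53), so λ ≡ 52·3 ≡ 50.
  x = λ² - 1 - 1 = 2500 - 2 ≡ 7; y = λ·(1 - 7) - 9 ≡ 9. → (7, 9)
add Q: (7, 9) + (30, 27). λ = (27 - 9)/(30 - 7) ≡ 18/23 mod 53. 23⁻¹ ≡ 30 (mod 53), so λ ≡ 10.
  x = λ² - 7 - 30 = 100 - 37 ≡ 10; y = λ·(7 - 10) - 9 ≡ 14. → (10, 14)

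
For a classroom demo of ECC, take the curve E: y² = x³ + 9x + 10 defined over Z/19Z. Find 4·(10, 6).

(5, 16)

Write G = (10, 6).
Repeated addition: build up to 4G.
2G: tangent at (10, 6): λ = (3·10² + 9)/(2·6) ≡ 5/12. 12⁻¹ ≡ 8 (mod 19), so λ ≡ 5·8 ≡ 2.
  x = λ² - 10 - 10 = 4 - 20 ≡ 3; y = λ·(10 - 3) - 6 ≡ 8. → (3, 8)
3G: (3, 8) + (10, 6). λ = (6 - 8)/(10 - 3) ≡ 17/7 mod 19. 7⁻¹ ≡ 11 (mod 19), so λ ≡ 16.
  x = λ² - 3 - 10 = 256 - 13 ≡ 15; y = λ·(3 - 15) - 8 ≡ 9. → (15, 9)
4G: (15, 9) + (10, 6). λ = (6 - 9)/(10 - 15) ≡ 16/14 mod 19. 14⁻¹ ≡ 15 (mod 19), so λ ≡ 12.
  x = λ² - 15 - 10 = 144 - 25 ≡ 5; y = λ·(15 - 5) - 9 ≡ 16. → (5, 16)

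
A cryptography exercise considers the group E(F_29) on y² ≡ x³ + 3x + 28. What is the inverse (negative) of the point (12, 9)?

-(12, 9) = (12, -9 mod 29) = (12, 20).

(12, 20)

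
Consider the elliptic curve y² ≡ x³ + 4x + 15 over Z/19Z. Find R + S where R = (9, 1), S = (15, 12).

(9, 1) + (15, 12). λ = (12 - 1)/(15 - 9) ≡ 11/6 mod 19. 6⁻¹ ≡ 16 (mod 19), so λ ≡ 5.
  x = λ² - 9 - 15 = 25 - 24 ≡ 1; y = λ·(9 - 1) - 1 ≡ 1. → (1, 1)

(1, 1)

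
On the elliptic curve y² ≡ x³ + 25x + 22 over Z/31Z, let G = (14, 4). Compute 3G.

(6, 4)

Repeated addition: build up to 3G.
2G: tangent at (14, 4): λ = (3·14² + 25)/(2·4) ≡ 24/8. 8⁻¹ ≡ 4 (mod 31) since 8·4 = 32 ≡ 1, so λ ≡ 24·4 ≡ 3.
  x = λ² - 14 - 14 = 9 - 28 ≡ 12; y = λ·(14 - 12) - 4 ≡ 2. → (12, 2)
3G: (12, 2) + (14, 4). λ = (4 - 2)/(14 - 12) ≡ 2/2 mod 31. 2⁻¹ ≡ 16 (mod 31), so λ ≡ 1.
  x = λ² - 12 - 14 = 1 - 26 ≡ 6; y = λ·(12 - 6) - 2 ≡ 4. → (6, 4)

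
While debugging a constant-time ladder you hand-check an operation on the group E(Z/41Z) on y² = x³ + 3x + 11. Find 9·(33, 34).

(33, 7)

Write Q = (33, 34).
Repeated addition: build up to 9Q.
2Q: tangent at (33, 34): λ = (3·33² + 3)/(2·34) ≡ 31/27. 27⁻¹ ≡ 38 (mod 41), so λ ≡ 31·38 ≡ 30.
  x = λ² - 33 - 33 = 900 - 66 ≡ 14; y = λ·(33 - 14) - 34 ≡ 3. → (14, 3)
3Q: (14, 3) + (33, 34). λ = (34 - 3)/(33 - 14) ≡ 31/19 mod 41. 19⁻¹ ≡ 13 (mod 41), so λ ≡ 34.
  x = λ² - 14 - 33 = 1156 - 47 ≡ 2; y = λ·(14 - 2) - 3 ≡ 36. → (2, 36)
4Q: (2, 36) + (33, 34). λ = (34 - 36)/(33 - 2) ≡ 39/31 mod 41. 31⁻¹ ≡ 4 (mod 41) since 31·4 = 124 ≡ 1, so λ ≡ 33.
  x = λ² - 2 - 33 = 1089 - 35 ≡ 29; y = λ·(2 - 29) - 36 ≡ 16. → (29, 16)
5Q: (29, 16) + (33, 34). λ = (34 - 16)/(33 - 29) ≡ 18/4 mod 41. 4⁻¹ ≡ 31 (mod 41), so λ ≡ 25.
  x = λ² - 29 - 33 = 625 - 62 ≡ 30; y = λ·(29 - 30) - 16 ≡ 0. → (30, 0)
6Q: (30, 0) + (33, 34). λ = (34 - 0)/(33 - 30) ≡ 34/3 mod 41. 3⁻¹ ≡ 14 (mod 41) since 3·14 = 42 ≡ 1, so λ ≡ 25.
  x = λ² - 30 - 33 = 625 - 63 ≡ 29; y = λ·(30 - 29) - 0 ≡ 25. → (29, 25)
7Q: (29, 25) + (33, 34). λ = (34 - 25)/(33 - 29) ≡ 9/4 mod 41. 4⁻¹ ≡ 31 (mod 41) since 4·31 = 124 ≡ 1, so λ ≡ 33.
  x = λ² - 29 - 33 = 1089 - 62 ≡ 2; y = λ·(29 - 2) - 25 ≡ 5. → (2, 5)
8Q: (2, 5) + (33, 34). λ = (34 - 5)/(33 - 2) ≡ 29/31 mod 41. 31⁻¹ ≡ 4 (mod 41) since 31·4 = 124 ≡ 1, so λ ≡ 34.
  x = λ² - 2 - 33 = 1156 - 35 ≡ 14; y = λ·(2 - 14) - 5 ≡ 38. → (14, 38)
9Q: (14, 38) + (33, 34). λ = (34 - 38)/(33 - 14) ≡ 37/19 mod 41. 19⁻¹ ≡ 13 (mod 41), so λ ≡ 30.
  x = λ² - 14 - 33 = 900 - 47 ≡ 33; y = λ·(14 - 33) - 38 ≡ 7. → (33, 7)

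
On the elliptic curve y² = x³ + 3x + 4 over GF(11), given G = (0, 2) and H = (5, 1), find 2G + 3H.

First 2G:
Repeated addition: build up to 2G.
2G: tangent at (0, 2): λ = (3·0² + 3)/(2·2) ≡ 3/4. 4⁻¹ ≡ 3 (mod 11), so λ ≡ 3·3 ≡ 9.
  x = λ² - 0 - 0 = 81 - 0 ≡ 4; y = λ·(0 - 4) - 2 ≡ 6. → (4, 6)
2G = (4, 6).
Next 3H:
Repeated addition: build up to 3H.
2H: tangent at (5, 1): λ = (3·5² + 3)/(2·1) ≡ 1/2. 2⁻¹ ≡ 6 (mod 11) since 2·6 = 12 ≡ 1, so λ ≡ 1·6 ≡ 6.
  x = λ² - 5 - 5 = 36 - 10 ≡ 4; y = λ·(5 - 4) - 1 ≡ 5. → (4, 5)
3H: (4, 5) + (5, 1). λ = (1 - 5)/(5 - 4) ≡ 7/1 mod 11. 1⁻¹ ≡ 1 (mod 11), so λ ≡ 7.
  x = λ² - 4 - 5 = 49 - 9 ≡ 7; y = λ·(4 - 7) - 5 ≡ 7. → (7, 7)
3H = (7, 7).
Finally 2G + 3H:
(4, 6) + (7, 7). λ = (7 - 6)/(7 - 4) ≡ 1/3 mod 11. 3⁻¹ ≡ 4 (mod 11), so λ ≡ 4.
  x = λ² - 4 - 7 = 16 - 11 ≡ 5; y = λ·(4 - 5) - 6 ≡ 1. → (5, 1)

(5, 1)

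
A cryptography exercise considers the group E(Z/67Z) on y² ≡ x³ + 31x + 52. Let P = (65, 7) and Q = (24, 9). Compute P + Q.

(1, 34)

(65, 7) + (24, 9). λ = (9 - 7)/(24 - 65) ≡ 2/26 mod 67. 26⁻¹ ≡ 49 (mod 67) since 26·49 = 1274 ≡ 1, so λ ≡ 31.
  x = λ² - 65 - 24 = 961 - 89 ≡ 1; y = λ·(65 - 1) - 7 ≡ 34. → (1, 34)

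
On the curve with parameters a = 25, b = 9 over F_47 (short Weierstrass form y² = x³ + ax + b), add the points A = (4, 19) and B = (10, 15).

(23, 25)

(4, 19) + (10, 15). λ = (15 - 19)/(10 - 4) ≡ 43/6 mod 47. 6⁻¹ ≡ 8 (mod 47) since 6·8 = 48 ≡ 1, so λ ≡ 15.
  x = λ² - 4 - 10 = 225 - 14 ≡ 23; y = λ·(4 - 23) - 19 ≡ 25. → (23, 25)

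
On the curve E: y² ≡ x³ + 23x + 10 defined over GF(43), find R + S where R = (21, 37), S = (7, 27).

(12, 37)

(21, 37) + (7, 27). λ = (27 - 37)/(7 - 21) ≡ 33/29 mod 43. 29⁻¹ ≡ 3 (mod 43), so λ ≡ 13.
  x = λ² - 21 - 7 = 169 - 28 ≡ 12; y = λ·(21 - 12) - 37 ≡ 37. → (12, 37)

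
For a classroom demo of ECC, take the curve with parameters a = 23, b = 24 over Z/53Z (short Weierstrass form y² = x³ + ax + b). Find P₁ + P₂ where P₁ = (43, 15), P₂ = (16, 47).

(9, 35)

(43, 15) + (16, 47). λ = (47 - 15)/(16 - 43) ≡ 32/26 mod 53. 26⁻¹ ≡ 51 (mod 53) since 26·51 = 1326 ≡ 1, so λ ≡ 42.
  x = λ² - 43 - 16 = 1764 - 59 ≡ 9; y = λ·(43 - 9) - 15 ≡ 35. → (9, 35)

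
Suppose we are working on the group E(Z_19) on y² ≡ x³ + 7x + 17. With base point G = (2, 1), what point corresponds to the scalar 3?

(0, 6)

Repeated addition: build up to 3G.
2G: tangent at (2, 1): λ = (3·2² + 7)/(2·1) ≡ 0/2. 2⁻¹ ≡ 10 (mod 19), so λ ≡ 0·10 ≡ 0.
  x = λ² - 2 - 2 = 0 - 4 ≡ 15; y = λ·(2 - 15) - 1 ≡ 18. → (15, 18)
3G: (15, 18) + (2, 1). λ = (1 - 18)/(2 - 15) ≡ 2/6 mod 19. 6⁻¹ ≡ 16 (mod 19), so λ ≡ 13.
  x = λ² - 15 - 2 = 169 - 17 ≡ 0; y = λ·(15 - 0) - 18 ≡ 6. → (0, 6)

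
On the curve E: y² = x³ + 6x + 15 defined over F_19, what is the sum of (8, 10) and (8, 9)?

O

The two points share x = 8 and their y-coordinates satisfy 10 + 9 ≡ 0 (mod 19), so they are inverses. Their sum is the point at infinity.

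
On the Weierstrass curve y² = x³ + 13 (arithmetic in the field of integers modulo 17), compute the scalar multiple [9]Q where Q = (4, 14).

Repeated addition: build up to 9Q.
2Q: tangent at (4, 14): λ = (3·4² + 0)/(2·14) ≡ 14/11. 11⁻¹ ≡ 14 (mod 17) since 11·14 = 154 ≡ 1, so λ ≡ 14·14 ≡ 9.
  x = λ² - 4 - 4 = 81 - 8 ≡ 5; y = λ·(4 - 5) - 14 ≡ 11. → (5, 11)
3Q: (5, 11) + (4, 14). λ = (14 - 11)/(4 - 5) ≡ 3/16 mod 17. 16⁻¹ ≡ 16 (mod 17), so λ ≡ 14.
  x = λ² - 5 - 4 = 196 - 9 ≡ 0; y = λ·(5 - 0) - 11 ≡ 8. → (0, 8)
4Q: (0, 8) + (4, 14). λ = (14 - 8)/(4 - 0) ≡ 6/4 mod 17. 4⁻¹ ≡ 13 (mod 17) since 4·13 = 52 ≡ 1, so λ ≡ 10.
  x = λ² - 0 - 4 = 100 - 4 ≡ 11; y = λ·(0 - 11) - 8 ≡ 1. → (11, 1)
5Q: (11, 1) + (4, 14). λ = (14 - 1)/(4 - 11) ≡ 13/10 mod 17. 10⁻¹ ≡ 12 (mod 17) since 10·12 = 120 ≡ 1, so λ ≡ 3.
  x = λ² - 11 - 4 = 9 - 15 ≡ 11; y = λ·(11 - 11) - 1 ≡ 16. → (11, 16)
6Q: (11, 16) + (4, 14). λ = (14 - 16)/(4 - 11) ≡ 15/10 mod 17. 10⁻¹ ≡ 12 (mod 17), so λ ≡ 10.
  x = λ² - 11 - 4 = 100 - 15 ≡ 0; y = λ·(11 - 0) - 16 ≡ 9. → (0, 9)
7Q: (0, 9) + (4, 14). λ = (14 - 9)/(4 - 0) ≡ 5/4 mod 17. 4⁻¹ ≡ 13 (mod 17) since 4·13 = 52 ≡ 1, so λ ≡ 14.
  x = λ² - 0 - 4 = 196 - 4 ≡ 5; y = λ·(0 - 5) - 9 ≡ 6. → (5, 6)
8Q: (5, 6) + (4, 14). λ = (14 - 6)/(4 - 5) ≡ 8/16 mod 17. 16⁻¹ ≡ 16 (mod 17), so λ ≡ 9.
  x = λ² - 5 - 4 = 81 - 9 ≡ 4; y = λ·(5 - 4) - 6 ≡ 3. → (4, 3)
9Q: (4, 3) + (4, 14): same x and y₁ ≡ -y₂, so the sum is ∞.

O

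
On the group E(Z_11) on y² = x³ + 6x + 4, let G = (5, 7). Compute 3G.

(6, 6)

Repeated addition: build up to 3G.
2G: tangent at (5, 7): λ = (3·5² + 6)/(2·7) ≡ 4/3. 3⁻¹ ≡ 4 (mod 11), so λ ≡ 4·4 ≡ 5.
  x = λ² - 5 - 5 = 25 - 10 ≡ 4; y = λ·(5 - 4) - 7 ≡ 9. → (4, 9)
3G: (4, 9) + (5, 7). λ = (7 - 9)/(5 - 4) ≡ 9/1 mod 11. 1⁻¹ ≡ 1 (mod 11), so λ ≡ 9.
  x = λ² - 4 - 5 = 81 - 9 ≡ 6; y = λ·(4 - 6) - 9 ≡ 6. → (6, 6)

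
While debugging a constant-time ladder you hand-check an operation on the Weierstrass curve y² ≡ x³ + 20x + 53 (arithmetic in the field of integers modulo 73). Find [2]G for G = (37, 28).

tangent at (37, 28): λ = (3·37² + 20)/(2·28) ≡ 39/56. 56⁻¹ ≡ 30 (mod 73) since 56·30 = 1680 ≡ 1, so λ ≡ 39·30 ≡ 2.
  x = λ² - 37 - 37 = 4 - 74 ≡ 3; y = λ·(37 - 3) - 28 ≡ 40. → (3, 40)

(3, 40)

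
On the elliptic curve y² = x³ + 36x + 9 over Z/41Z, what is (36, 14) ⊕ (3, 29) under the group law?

(36, 14) + (3, 29). λ = (29 - 14)/(3 - 36) ≡ 15/8 mod 41. 8⁻¹ ≡ 36 (mod 41) since 8·36 = 288 ≡ 1, so λ ≡ 7.
  x = λ² - 36 - 3 = 49 - 39 ≡ 10; y = λ·(36 - 10) - 14 ≡ 4. → (10, 4)

(10, 4)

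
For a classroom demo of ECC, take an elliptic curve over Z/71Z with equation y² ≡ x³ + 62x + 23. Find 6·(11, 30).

Write Q = (11, 30).
Repeated addition: build up to 6Q.
2Q: tangent at (11, 30): λ = (3·11² + 62)/(2·30) ≡ 70/60. 60⁻¹ ≡ 58 (mod 71) since 60·58 = 3480 ≡ 1, so λ ≡ 70·58 ≡ 13.
  x = λ² - 11 - 11 = 169 - 22 ≡ 5; y = λ·(11 - 5) - 30 ≡ 48. → (5, 48)
3Q: (5, 48) + (11, 30). λ = (30 - 48)/(11 - 5) ≡ 53/6 mod 71. 6⁻¹ ≡ 12 (mod 71), so λ ≡ 68.
  x = λ² - 5 - 11 = 4624 - 16 ≡ 64; y = λ·(5 - 64) - 48 ≡ 58. → (64, 58)
4Q: (64, 58) + (11, 30). λ = (30 - 58)/(11 - 64) ≡ 43/18 mod 71. 18⁻¹ ≡ 4 (mod 71), so λ ≡ 30.
  x = λ² - 64 - 11 = 900 - 75 ≡ 44; y = λ·(64 - 44) - 58 ≡ 45. → (44, 45)
5Q: (44, 45) + (11, 30). λ = (30 - 45)/(11 - 44) ≡ 56/38 mod 71. 38⁻¹ ≡ 43 (mod 71), so λ ≡ 65.
  x = λ² - 44 - 11 = 4225 - 55 ≡ 52; y = λ·(44 - 52) - 45 ≡ 3. → (52, 3)
6Q: (52, 3) + (11, 30). λ = (30 - 3)/(11 - 52) ≡ 27/30 mod 71. 30⁻¹ ≡ 45 (mod 71), so λ ≡ 8.
  x = λ² - 52 - 11 = 64 - 63 ≡ 1; y = λ·(52 - 1) - 3 ≡ 50. → (1, 50)

(1, 50)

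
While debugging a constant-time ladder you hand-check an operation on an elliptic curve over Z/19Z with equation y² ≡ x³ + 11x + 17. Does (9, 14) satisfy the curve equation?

y² = 14² ≡ 6; x³ + 11x + 17 = 845 ≡ 9 (mod 19). 6 ≠ 9.

no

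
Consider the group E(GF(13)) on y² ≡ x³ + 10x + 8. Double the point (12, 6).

(2, 7)

tangent at (12, 6): λ = (3·12² + 10)/(2·6) ≡ 0/12. 12⁻¹ ≡ 12 (mod 13), so λ ≡ 0·12 ≡ 0.
  x = λ² - 12 - 12 = 0 - 24 ≡ 2; y = λ·(12 - 2) - 6 ≡ 7. → (2, 7)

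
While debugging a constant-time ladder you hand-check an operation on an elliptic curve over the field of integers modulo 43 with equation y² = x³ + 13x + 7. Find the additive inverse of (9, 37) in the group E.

(9, 6)

-(9, 37) = (9, -37 mod 43) = (9, 6).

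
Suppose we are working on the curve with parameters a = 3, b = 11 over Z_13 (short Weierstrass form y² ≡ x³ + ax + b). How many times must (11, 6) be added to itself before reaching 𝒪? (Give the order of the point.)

2P: tangent at (11, 6): λ = (3·11² + 3)/(2·6) ≡ 2/12. 12⁻¹ ≡ 12 (mod 13), so λ ≡ 2·12 ≡ 11.
  x = λ² - 11 - 11 = 121 - 22 ≡ 8; y = λ·(11 - 8) - 6 ≡ 1. → (8, 1)
3P: (8, 1) + (11, 6). λ = (6 - 1)/(11 - 8) ≡ 5/3 mod 13. 3⁻¹ ≡ 9 (mod 13) since 3·9 = 27 ≡ 1, so λ ≡ 6.
  x = λ² - 8 - 11 = 36 - 19 ≡ 4; y = λ·(8 - 4) - 1 ≡ 10. → (4, 10)
4P: (4, 10) + (11, 6). λ = (6 - 10)/(11 - 4) ≡ 9/7 mod 13. 7⁻¹ ≡ 2 (mod 13), so λ ≡ 5.
  x = λ² - 4 - 11 = 25 - 15 ≡ 10; y = λ·(4 - 10) - 10 ≡ 12. → (10, 12)
5P: (10, 12) + (11, 6). λ = (6 - 12)/(11 - 10) ≡ 7/1 mod 13. 1⁻¹ ≡ 1 (mod 13), so λ ≡ 7.
  x = λ² - 10 - 11 = 49 - 21 ≡ 2; y = λ·(10 - 2) - 12 ≡ 5. → (2, 5)
6P: (2, 5) + (11, 6). λ = (6 - 5)/(11 - 2) ≡ 1/9 mod 13. 9⁻¹ ≡ 3 (mod 13), so λ ≡ 3.
  x = λ² - 2 - 11 = 9 - 13 ≡ 9; y = λ·(2 - 9) - 5 ≡ 0. → (9, 0)
7P: (9, 0) + (11, 6). λ = (6 - 0)/(11 - 9) ≡ 6/2 mod 13. 2⁻¹ ≡ 7 (mod 13) since 2·7 = 14 ≡ 1, so λ ≡ 3.
  x = λ² - 9 - 11 = 9 - 20 ≡ 2; y = λ·(9 - 2) - 0 ≡ 8. → (2, 8)
8P: (2, 8) + (11, 6). λ = (6 - 8)/(11 - 2) ≡ 11/9 mod 13. 9⁻¹ ≡ 3 (mod 13) since 9·3 = 27 ≡ 1, so λ ≡ 7.
  x = λ² - 2 - 11 = 49 - 13 ≡ 10; y = λ·(2 - 10) - 8 ≡ 1. → (10, 1)
9P: (10, 1) + (11, 6). λ = (6 - 1)/(11 - 10) ≡ 5/1 mod 13. 1⁻¹ ≡ 1 (mod 13), so λ ≡ 5.
  x = λ² - 10 - 11 = 25 - 21 ≡ 4; y = λ·(10 - 4) - 1 ≡ 3. → (4, 3)
10P: (4, 3) + (11, 6). λ = (6 - 3)/(11 - 4) ≡ 3/7 mod 13. 7⁻¹ ≡ 2 (mod 13) since 7·2 = 14 ≡ 1, so λ ≡ 6.
  x = λ² - 4 - 11 = 36 - 15 ≡ 8; y = λ·(4 - 8) - 3 ≡ 12. → (8, 12)
11P: (8, 12) + (11, 6). λ = (6 - 12)/(11 - 8) ≡ 7/3 mod 13. 3⁻¹ ≡ 9 (mod 13), so λ ≡ 11.
  x = λ² - 8 - 11 = 121 - 19 ≡ 11; y = λ·(8 - 11) - 12 ≡ 7. → (11, 7)
12P: (11, 7) + (11, 6): same x and y₁ ≡ -y₂, so the sum is 𝒪.
12P = 𝒪, so the order is 12.

12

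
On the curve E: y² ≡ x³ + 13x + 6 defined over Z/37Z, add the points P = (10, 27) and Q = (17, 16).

(10, 27) + (17, 16). λ = (16 - 27)/(17 - 10) ≡ 26/7 mod 37. 7⁻¹ ≡ 16 (mod 37), so λ ≡ 9.
  x = λ² - 10 - 17 = 81 - 27 ≡ 17; y = λ·(10 - 17) - 27 ≡ 21. → (17, 21)

(17, 21)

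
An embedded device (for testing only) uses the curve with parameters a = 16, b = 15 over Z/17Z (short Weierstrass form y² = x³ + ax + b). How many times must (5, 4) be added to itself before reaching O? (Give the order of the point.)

2P: tangent at (5, 4): λ = (3·5² + 16)/(2·4) ≡ 6/8. 8⁻¹ ≡ 15 (mod 17), so λ ≡ 6·15 ≡ 5.
  x = λ² - 5 - 5 = 25 - 10 ≡ 15; y = λ·(5 - 15) - 4 ≡ 14. → (15, 14)
3P: (15, 14) + (5, 4). λ = (4 - 14)/(5 - 15) ≡ 7/7 mod 17. 7⁻¹ ≡ 5 (mod 17), so λ ≡ 1.
  x = λ² - 15 - 5 = 1 - 20 ≡ 15; y = λ·(15 - 15) - 14 ≡ 3. → (15, 3)
4P: (15, 3) + (5, 4). λ = (4 - 3)/(5 - 15) ≡ 1/7 mod 17. 7⁻¹ ≡ 5 (mod 17), so λ ≡ 5.
  x = λ² - 15 - 5 = 25 - 20 ≡ 5; y = λ·(15 - 5) - 3 ≡ 13. → (5, 13)
5P: (5, 13) + (5, 4): same x and y₁ ≡ -y₂, so the sum is O.
5P = O, so the order is 5.

5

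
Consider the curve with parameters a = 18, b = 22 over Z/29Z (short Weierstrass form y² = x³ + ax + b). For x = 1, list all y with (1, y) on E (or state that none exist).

none

x³ + 18x + 22 = 41 ≡ 12 (mod 29).
12 is a non-residue mod 29; no y exists.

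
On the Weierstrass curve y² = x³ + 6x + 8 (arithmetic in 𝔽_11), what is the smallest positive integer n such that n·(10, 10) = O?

9

2P: tangent at (10, 10): λ = (3·10² + 6)/(2·10) ≡ 9/9. 9⁻¹ ≡ 5 (mod 11), so λ ≡ 9·5 ≡ 1.
  x = λ² - 10 - 10 = 1 - 20 ≡ 3; y = λ·(10 - 3) - 10 ≡ 8. → (3, 8)
3P: (3, 8) + (10, 10). λ = (10 - 8)/(10 - 3) ≡ 2/7 mod 11. 7⁻¹ ≡ 8 (mod 11) since 7·8 = 56 ≡ 1, so λ ≡ 5.
  x = λ² - 3 - 10 = 25 - 13 ≡ 1; y = λ·(3 - 1) - 8 ≡ 2. → (1, 2)
4P: (1, 2) + (10, 10). λ = (10 - 2)/(10 - 1) ≡ 8/9 mod 11. 9⁻¹ ≡ 5 (mod 11), so λ ≡ 7.
  x = λ² - 1 - 10 = 49 - 11 ≡ 5; y = λ·(1 - 5) - 2 ≡ 3. → (5, 3)
5P: (5, 3) + (10, 10). λ = (10 - 3)/(10 - 5) ≡ 7/5 mod 11. 5⁻¹ ≡ 9 (mod 11) since 5·9 = 45 ≡ 1, so λ ≡ 8.
  x = λ² - 5 - 10 = 64 - 15 ≡ 5; y = λ·(5 - 5) - 3 ≡ 8. → (5, 8)
6P: (5, 8) + (10, 10). λ = (10 - 8)/(10 - 5) ≡ 2/5 mod 11. 5⁻¹ ≡ 9 (mod 11), so λ ≡ 7.
  x = λ² - 5 - 10 = 49 - 15 ≡ 1; y = λ·(5 - 1) - 8 ≡ 9. → (1, 9)
7P: (1, 9) + (10, 10). λ = (10 - 9)/(10 - 1) ≡ 1/9 mod 11. 9⁻¹ ≡ 5 (mod 11) since 9·5 = 45 ≡ 1, so λ ≡ 5.
  x = λ² - 1 - 10 = 25 - 11 ≡ 3; y = λ·(1 - 3) - 9 ≡ 3. → (3, 3)
8P: (3, 3) + (10, 10). λ = (10 - 3)/(10 - 3) ≡ 7/7 mod 11. 7⁻¹ ≡ 8 (mod 11) since 7·8 = 56 ≡ 1, so λ ≡ 1.
  x = λ² - 3 - 10 = 1 - 13 ≡ 10; y = λ·(3 - 10) - 3 ≡ 1. → (10, 1)
9P: (10, 1) + (10, 10): same x and y₁ ≡ -y₂, so the sum is O.
9P = O, so the order is 9.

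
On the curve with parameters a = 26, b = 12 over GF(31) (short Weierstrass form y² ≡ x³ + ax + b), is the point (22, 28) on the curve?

no

y² = 28² ≡ 9; x³ + 26x + 12 = 11232 ≡ 10 (mod 31). 9 ≠ 10.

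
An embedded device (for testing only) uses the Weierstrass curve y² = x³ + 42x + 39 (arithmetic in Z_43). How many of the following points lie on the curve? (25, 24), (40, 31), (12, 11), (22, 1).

(25, 24): 24² ≡ 17, rhs ≡ 30 → off.
(40, 31): 31² ≡ 15, rhs ≡ 15 → on.
(12, 11): 11² ≡ 35, rhs ≡ 35 → on.
(22, 1): 1² ≡ 1, rhs ≡ 1 → on.

3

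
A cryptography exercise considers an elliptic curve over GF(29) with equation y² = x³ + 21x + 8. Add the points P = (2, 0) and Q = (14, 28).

(12, 25)

(2, 0) + (14, 28). λ = (28 - 0)/(14 - 2) ≡ 28/12 mod 29. 12⁻¹ ≡ 17 (mod 29) since 12·17 = 204 ≡ 1, so λ ≡ 12.
  x = λ² - 2 - 14 = 144 - 16 ≡ 12; y = λ·(2 - 12) - 0 ≡ 25. → (12, 25)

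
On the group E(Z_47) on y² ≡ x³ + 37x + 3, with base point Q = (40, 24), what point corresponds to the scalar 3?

Repeated addition: build up to 3Q.
2Q: tangent at (40, 24): λ = (3·40² + 37)/(2·24) ≡ 43/1. 1⁻¹ ≡ 1 (mod 47), so λ ≡ 43·1 ≡ 43.
  x = λ² - 40 - 40 = 1849 - 80 ≡ 30; y = λ·(40 - 30) - 24 ≡ 30. → (30, 30)
3Q: (30, 30) + (40, 24). λ = (24 - 30)/(40 - 30) ≡ 41/10 mod 47. 10⁻¹ ≡ 33 (mod 47) since 10·33 = 330 ≡ 1, so λ ≡ 37.
  x = λ² - 30 - 40 = 1369 - 70 ≡ 30; y = λ·(30 - 30) - 30 ≡ 17. → (30, 17)

(30, 17)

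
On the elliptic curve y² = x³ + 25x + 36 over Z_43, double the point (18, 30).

(16, 19)

tangent at (18, 30): λ = (3·18² + 25)/(2·30) ≡ 8/17. 17⁻¹ ≡ 38 (mod 43) since 17·38 = 646 ≡ 1, so λ ≡ 8·38 ≡ 3.
  x = λ² - 18 - 18 = 9 - 36 ≡ 16; y = λ·(18 - 16) - 30 ≡ 19. → (16, 19)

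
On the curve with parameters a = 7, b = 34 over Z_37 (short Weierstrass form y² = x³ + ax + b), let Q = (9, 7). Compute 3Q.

Repeated addition: build up to 3Q.
2Q: tangent at (9, 7): λ = (3·9² + 7)/(2·7) ≡ 28/14. 14⁻¹ ≡ 8 (mod 37), so λ ≡ 28·8 ≡ 2.
  x = λ² - 9 - 9 = 4 - 18 ≡ 23; y = λ·(9 - 23) - 7 ≡ 2. → (23, 2)
3Q: (23, 2) + (9, 7). λ = (7 - 2)/(9 - 23) ≡ 5/23 mod 37. 23⁻¹ ≡ 29 (mod 37), so λ ≡ 34.
  x = λ² - 23 - 9 = 1156 - 32 ≡ 14; y = λ·(23 - 14) - 2 ≡ 8. → (14, 8)

(14, 8)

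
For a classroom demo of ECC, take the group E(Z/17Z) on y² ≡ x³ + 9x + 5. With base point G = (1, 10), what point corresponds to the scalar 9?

(14, 11)

Double-and-add on 9 = (1001)₂. Start with G = (1, 10) for the leading 1-bit.
double: tangent at (1, 10): λ = (3·1² + 9)/(2·10) ≡ 12/3. 3⁻¹ ≡ 6 (mod 17) since 3·6 = 18 ≡ 1, so λ ≡ 12·6 ≡ 4.
  x = λ² - 1 - 1 = 16 - 2 ≡ 14; y = λ·(1 - 14) - 10 ≡ 6. → (14, 6)
double: tangent at (14, 6): λ = (3·14² + 9)/(2·6) ≡ 2/12. 12⁻¹ ≡ 10 (mod 17) since 12·10 = 120 ≡ 1, so λ ≡ 2·10 ≡ 3.
  x = λ² - 14 - 14 = 9 - 28 ≡ 15; y = λ·(14 - 15) - 6 ≡ 8. → (15, 8)
double: tangent at (15, 8): λ = (3·15² + 9)/(2·8) ≡ 4/16. 16⁻¹ ≡ 16 (mod 17), so λ ≡ 4·16 ≡ 13.
  x = λ² - 15 - 15 = 169 - 30 ≡ 3; y = λ·(15 - 3) - 8 ≡ 12. → (3, 12)
add G: (3, 12) + (1, 10). λ = (10 - 12)/(1 - 3) ≡ 15/15 mod 17. 15⁻¹ ≡ 8 (mod 17) since 15·8 = 120 ≡ 1, so λ ≡ 1.
  x = λ² - 3 - 1 = 1 - 4 ≡ 14; y = λ·(3 - 14) - 12 ≡ 11. → (14, 11)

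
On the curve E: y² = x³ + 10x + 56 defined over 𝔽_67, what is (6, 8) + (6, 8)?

tangent at (6, 8): λ = (3·6² + 10)/(2·8) ≡ 51/16. 16⁻¹ ≡ 21 (mod 67), so λ ≡ 51·21 ≡ 66.
  x = λ² - 6 - 6 = 4356 - 12 ≡ 56; y = λ·(6 - 56) - 8 ≡ 42. → (56, 42)

(56, 42)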